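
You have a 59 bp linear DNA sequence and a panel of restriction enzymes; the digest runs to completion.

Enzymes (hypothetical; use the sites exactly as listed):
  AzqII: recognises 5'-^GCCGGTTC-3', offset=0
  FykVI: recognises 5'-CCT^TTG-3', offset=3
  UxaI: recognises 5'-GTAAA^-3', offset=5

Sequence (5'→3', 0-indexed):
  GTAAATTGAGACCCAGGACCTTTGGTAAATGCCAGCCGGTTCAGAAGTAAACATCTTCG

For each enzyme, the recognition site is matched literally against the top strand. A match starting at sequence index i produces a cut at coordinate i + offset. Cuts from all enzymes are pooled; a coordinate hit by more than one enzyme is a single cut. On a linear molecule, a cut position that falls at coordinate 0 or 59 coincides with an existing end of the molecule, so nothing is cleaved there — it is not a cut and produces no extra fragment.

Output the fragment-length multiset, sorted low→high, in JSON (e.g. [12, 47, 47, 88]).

[5,5,8,8,16,17]

Site scan:
  AzqII GCCGGTTC/0: at [34] ⇒ [34]
  FykVI CCTTTG/3: at [18] ⇒ [21]
  UxaI GTAAA/5: at [0, 24, 46] ⇒ [5, 29, 51]

All cut coordinates (distinct, sorted): [5, 21, 29, 34, 51]

Fragment lengths:
  [0,5): 5 bp
  [5,21): 16 bp
  [21,29): 8 bp
  [29,34): 5 bp
  [34,51): 17 bp
  [51,59): 8 bp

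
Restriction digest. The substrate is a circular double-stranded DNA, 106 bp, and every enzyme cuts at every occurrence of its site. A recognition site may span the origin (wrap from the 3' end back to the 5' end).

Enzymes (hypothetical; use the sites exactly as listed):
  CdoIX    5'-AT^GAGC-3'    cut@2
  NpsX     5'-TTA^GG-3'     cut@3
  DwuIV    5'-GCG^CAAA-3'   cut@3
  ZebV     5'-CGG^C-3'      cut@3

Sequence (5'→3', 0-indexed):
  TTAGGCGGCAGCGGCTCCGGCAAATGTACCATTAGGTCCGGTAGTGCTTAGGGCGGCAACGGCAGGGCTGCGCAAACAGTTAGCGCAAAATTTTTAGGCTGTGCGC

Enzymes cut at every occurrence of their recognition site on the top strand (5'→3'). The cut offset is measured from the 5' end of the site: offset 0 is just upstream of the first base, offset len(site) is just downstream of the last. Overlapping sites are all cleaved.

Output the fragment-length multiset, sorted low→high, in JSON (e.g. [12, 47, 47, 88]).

Per-enzyme occurrences:
  CdoIX (ATGAGC, off=2): no sites
  NpsX TTAGG/3: at [0, 31, 47, 93] ⇒ [3, 34, 50, 96]
  DwuIV GCGCAAA/3: at [69, 82] ⇒ [72, 85]
  ZebV CGGC/3: at [5, 11, 17, 53, 59] ⇒ [8, 14, 20, 56, 62]

Pooled cuts: [3, 8, 14, 20, 34, 50, 56, 62, 72, 85, 96]

Fragment lengths:
  3→8: 5 bp
  8→14: 6 bp
  14→20: 6 bp
  20→34: 14 bp
  34→50: 16 bp
  50→56: 6 bp
  56→62: 6 bp
  62→72: 10 bp
  72→85: 13 bp
  85→96: 11 bp
  96→3 (wrap): 106-96+3 = 13 bp

[5,6,6,6,6,10,11,13,13,14,16]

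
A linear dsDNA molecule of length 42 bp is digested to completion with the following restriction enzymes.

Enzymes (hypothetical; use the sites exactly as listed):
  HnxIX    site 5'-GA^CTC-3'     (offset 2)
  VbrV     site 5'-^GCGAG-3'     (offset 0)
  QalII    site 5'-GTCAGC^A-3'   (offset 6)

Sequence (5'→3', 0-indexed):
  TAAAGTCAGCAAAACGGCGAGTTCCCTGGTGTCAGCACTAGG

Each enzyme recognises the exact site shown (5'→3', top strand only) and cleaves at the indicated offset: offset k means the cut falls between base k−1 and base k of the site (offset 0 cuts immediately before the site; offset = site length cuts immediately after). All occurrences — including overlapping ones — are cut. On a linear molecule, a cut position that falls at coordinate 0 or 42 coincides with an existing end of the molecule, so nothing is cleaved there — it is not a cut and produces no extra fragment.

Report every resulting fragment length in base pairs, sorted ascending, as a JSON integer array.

Site scan:
  HnxIX (GACTC, off=2): no sites
  VbrV (GCGAG, off=0): starts [16] → cuts [16]
  QalII (GTCAGCA, off=6): starts [4, 30] → cuts [10, 36]

Pooled cuts: [10, 16, 36]

Fragment lengths:
  [0,10): 10 bp
  [10,16): 6 bp
  [16,36): 20 bp
  [36,42): 6 bp

[6,6,10,20]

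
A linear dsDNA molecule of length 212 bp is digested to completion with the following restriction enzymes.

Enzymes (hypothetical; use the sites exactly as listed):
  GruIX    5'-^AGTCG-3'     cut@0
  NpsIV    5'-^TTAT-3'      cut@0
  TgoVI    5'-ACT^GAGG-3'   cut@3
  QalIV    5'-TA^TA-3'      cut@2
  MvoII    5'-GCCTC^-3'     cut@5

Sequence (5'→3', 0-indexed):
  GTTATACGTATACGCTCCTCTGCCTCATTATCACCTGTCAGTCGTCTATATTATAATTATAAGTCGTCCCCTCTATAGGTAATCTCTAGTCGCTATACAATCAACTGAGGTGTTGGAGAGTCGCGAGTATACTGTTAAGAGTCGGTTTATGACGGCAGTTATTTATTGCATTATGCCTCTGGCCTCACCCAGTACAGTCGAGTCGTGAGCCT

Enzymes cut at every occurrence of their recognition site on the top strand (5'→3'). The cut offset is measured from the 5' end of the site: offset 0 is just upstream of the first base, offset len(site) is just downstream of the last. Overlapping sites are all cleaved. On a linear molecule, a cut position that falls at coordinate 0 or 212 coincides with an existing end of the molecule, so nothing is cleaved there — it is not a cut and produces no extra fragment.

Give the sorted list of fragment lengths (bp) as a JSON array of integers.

[1,1,2,2,3,3,3,3,4,5,6,7,7,8,8,9,9,9,10,11,11,12,12,12,12,12,14,16]

Site scan:
  GruIX AGTCG/0: at [39, 61, 87, 118, 139, 195, 200] ⇒ [39, 61, 87, 118, 139, 195, 200]
  NpsIV TTAT/0: at [1, 27, 50, 56, 146, 158, 162, 170] ⇒ [1, 27, 50, 56, 146, 158, 162, 170]
  TgoVI ACTGAGG/3: at [103] ⇒ [106]
  QalIV TATA/2: at [2, 8, 46, 51, 57, 73, 93, 127] ⇒ [4, 10, 48, 53, 59, 75, 95, 129]
  MvoII GCCTC/5: at [21, 174, 181] ⇒ [26, 179, 186]

All cut coordinates (distinct, sorted): [1, 4, 10, 26, 27, 39, 48, 50, 53, 56, 59, 61, 75, 87, 95, 106, 118, 129, 139, 146, 158, 162, 170, 179, 186, 195, 200]

Fragment lengths:
  [0,1): 1 bp
  [1,4): 3 bp
  [4,10): 6 bp
  [10,26): 16 bp
  [26,27): 1 bp
  [27,39): 12 bp
  [39,48): 9 bp
  [48,50): 2 bp
  [50,53): 3 bp
  [53,56): 3 bp
  [56,59): 3 bp
  [59,61): 2 bp
  [61,75): 14 bp
  [75,87): 12 bp
  [87,95): 8 bp
  [95,106): 11 bp
  [106,118): 12 bp
  [118,129): 11 bp
  [129,139): 10 bp
  [139,146): 7 bp
  [146,158): 12 bp
  [158,162): 4 bp
  [162,170): 8 bp
  [170,179): 9 bp
  [179,186): 7 bp
  [186,195): 9 bp
  [195,200): 5 bp
  [200,212): 12 bp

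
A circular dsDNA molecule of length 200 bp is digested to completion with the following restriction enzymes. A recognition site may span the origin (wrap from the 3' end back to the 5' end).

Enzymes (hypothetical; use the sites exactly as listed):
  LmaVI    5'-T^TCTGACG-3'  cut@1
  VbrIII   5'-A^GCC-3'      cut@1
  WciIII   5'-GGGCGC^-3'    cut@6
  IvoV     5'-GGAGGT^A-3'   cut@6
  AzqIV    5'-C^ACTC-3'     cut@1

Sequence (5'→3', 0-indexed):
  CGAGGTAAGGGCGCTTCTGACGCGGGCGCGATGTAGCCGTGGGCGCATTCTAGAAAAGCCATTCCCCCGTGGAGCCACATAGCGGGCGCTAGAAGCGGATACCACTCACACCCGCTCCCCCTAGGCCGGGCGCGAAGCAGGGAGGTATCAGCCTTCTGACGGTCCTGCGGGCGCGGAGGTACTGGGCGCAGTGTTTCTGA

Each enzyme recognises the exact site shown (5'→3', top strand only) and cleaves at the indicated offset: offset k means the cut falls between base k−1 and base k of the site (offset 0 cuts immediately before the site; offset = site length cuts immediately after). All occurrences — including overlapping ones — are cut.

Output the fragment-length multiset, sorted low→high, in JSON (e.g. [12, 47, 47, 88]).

Site scan:
  LmaVI TTCTGACG/1: at [14, 153, 194] ⇒ [15, 154, 195]
  VbrIII AGCC/1: at [34, 56, 72, 149] ⇒ [35, 57, 73, 150]
  WciIII GGGCGC/6: at [8, 23, 40, 83, 127, 168, 183] ⇒ [14, 29, 46, 89, 133, 174, 189]
  IvoV GGAGGTA/6: at [140, 174] ⇒ [146, 180]
  AzqIV CACTC/1: at [102] ⇒ [103]

Pooled cuts: [14, 15, 29, 35, 46, 57, 73, 89, 103, 133, 146, 150, 154, 174, 180, 189, 195]

Fragments:
  14→15: 1 bp
  15→29: 14 bp
  29→35: 6 bp
  35→46: 11 bp
  46→57: 11 bp
  57→73: 16 bp
  73→89: 16 bp
  89→103: 14 bp
  103→133: 30 bp
  133→146: 13 bp
  146→150: 4 bp
  150→154: 4 bp
  154→174: 20 bp
  174→180: 6 bp
  180→189: 9 bp
  189→195: 6 bp
  195→14 (wrap): 200-195+14 = 19 bp

[1,4,4,6,6,6,9,11,11,13,14,14,16,16,19,20,30]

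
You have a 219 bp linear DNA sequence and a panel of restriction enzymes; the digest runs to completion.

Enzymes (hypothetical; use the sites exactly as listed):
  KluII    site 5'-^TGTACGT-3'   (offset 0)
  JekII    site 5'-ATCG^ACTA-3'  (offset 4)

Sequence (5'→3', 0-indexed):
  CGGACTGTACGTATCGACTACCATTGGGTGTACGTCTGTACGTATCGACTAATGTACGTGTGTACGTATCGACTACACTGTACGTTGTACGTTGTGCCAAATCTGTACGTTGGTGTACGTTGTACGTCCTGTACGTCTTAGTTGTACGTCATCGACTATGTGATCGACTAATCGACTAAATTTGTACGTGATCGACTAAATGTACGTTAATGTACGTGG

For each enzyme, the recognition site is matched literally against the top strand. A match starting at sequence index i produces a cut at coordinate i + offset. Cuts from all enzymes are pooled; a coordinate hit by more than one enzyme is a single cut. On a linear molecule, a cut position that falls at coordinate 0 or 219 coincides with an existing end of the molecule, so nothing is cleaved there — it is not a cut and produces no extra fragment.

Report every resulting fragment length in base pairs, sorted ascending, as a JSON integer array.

[5,5,6,7,7,7,8,8,8,8,9,9,10,10,11,11,11,12,12,12,12,13,18]

Site scan:
  KluII TGTACGT/0: at [5, 28, 36, 52, 60, 78, 85, 103, 113, 120, 129, 142, 182, 200, 210] ⇒ [5, 28, 36, 52, 60, 78, 85, 103, 113, 120, 129, 142, 182, 200, 210]
  JekII ATCGACTA/4: at [12, 43, 67, 150, 162, 170, 190] ⇒ [16, 47, 71, 154, 166, 174, 194]

All cut coordinates (distinct, sorted): [5, 16, 28, 36, 47, 52, 60, 71, 78, 85, 103, 113, 120, 129, 142, 154, 166, 174, 182, 194, 200, 210]

Fragment lengths:
  [0,5): 5 bp
  [5,16): 11 bp
  [16,28): 12 bp
  [28,36): 8 bp
  [36,47): 11 bp
  [47,52): 5 bp
  [52,60): 8 bp
  [60,71): 11 bp
  [71,78): 7 bp
  [78,85): 7 bp
  [85,103): 18 bp
  [103,113): 10 bp
  [113,120): 7 bp
  [120,129): 9 bp
  [129,142): 13 bp
  [142,154): 12 bp
  [154,166): 12 bp
  [166,174): 8 bp
  [174,182): 8 bp
  [182,194): 12 bp
  [194,200): 6 bp
  [200,210): 10 bp
  [210,219): 9 bp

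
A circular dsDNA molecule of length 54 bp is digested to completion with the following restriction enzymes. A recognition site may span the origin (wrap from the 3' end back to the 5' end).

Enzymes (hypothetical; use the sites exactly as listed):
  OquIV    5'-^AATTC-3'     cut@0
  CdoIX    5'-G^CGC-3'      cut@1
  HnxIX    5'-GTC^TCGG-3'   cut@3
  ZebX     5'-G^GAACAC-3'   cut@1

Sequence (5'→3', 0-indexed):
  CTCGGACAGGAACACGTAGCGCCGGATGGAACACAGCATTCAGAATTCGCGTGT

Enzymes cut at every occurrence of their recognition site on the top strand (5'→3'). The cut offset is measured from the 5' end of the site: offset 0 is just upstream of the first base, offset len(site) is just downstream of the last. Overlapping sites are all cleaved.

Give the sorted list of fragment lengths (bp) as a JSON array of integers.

[8,9,10,12,15]

Per-enzyme occurrences:
  OquIV (AATTC, off=0): starts [43] → cuts [43]
  CdoIX (GCGC, off=1): starts [18] → cuts [19]
  HnxIX (GTCTCGG, off=3): starts [52] → cuts [1]
  ZebX (GGAACAC, off=1): starts [8, 27] → cuts [9, 28]

All cut coordinates (distinct, sorted): [1, 9, 19, 28, 43]

Fragments:
  1→9: 8 bp
  9→19: 10 bp
  19→28: 9 bp
  28→43: 15 bp
  43→1 (wrap): 54-43+1 = 12 bp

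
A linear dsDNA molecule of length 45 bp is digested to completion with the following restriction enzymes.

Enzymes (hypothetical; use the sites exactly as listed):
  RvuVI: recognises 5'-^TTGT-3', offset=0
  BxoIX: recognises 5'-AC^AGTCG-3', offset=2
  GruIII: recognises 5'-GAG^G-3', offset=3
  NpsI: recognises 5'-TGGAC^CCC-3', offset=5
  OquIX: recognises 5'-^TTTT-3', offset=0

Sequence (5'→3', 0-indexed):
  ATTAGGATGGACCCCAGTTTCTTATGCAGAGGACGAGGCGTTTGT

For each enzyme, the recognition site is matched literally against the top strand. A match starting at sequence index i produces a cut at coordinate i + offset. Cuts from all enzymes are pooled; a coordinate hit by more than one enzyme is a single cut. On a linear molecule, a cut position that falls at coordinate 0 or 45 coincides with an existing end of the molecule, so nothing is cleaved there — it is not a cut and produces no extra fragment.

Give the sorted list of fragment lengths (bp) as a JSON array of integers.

[4,4,6,12,19]

Scan for sites:
  RvuVI (TTGT, off=0): starts [41] → cuts [41]
  BxoIX (ACAGTCG, off=2): no sites
  GruIII (GAGG, off=3): starts [28, 34] → cuts [31, 37]
  NpsI (TGGACCCC, off=5): starts [7] → cuts [12]
  OquIX (TTTT, off=0): no sites

All cut coordinates (distinct, sorted): [12, 31, 37, 41]

Fragment lengths:
  [0,12): 12 bp
  [12,31): 19 bp
  [31,37): 6 bp
  [37,41): 4 bp
  [41,45): 4 bp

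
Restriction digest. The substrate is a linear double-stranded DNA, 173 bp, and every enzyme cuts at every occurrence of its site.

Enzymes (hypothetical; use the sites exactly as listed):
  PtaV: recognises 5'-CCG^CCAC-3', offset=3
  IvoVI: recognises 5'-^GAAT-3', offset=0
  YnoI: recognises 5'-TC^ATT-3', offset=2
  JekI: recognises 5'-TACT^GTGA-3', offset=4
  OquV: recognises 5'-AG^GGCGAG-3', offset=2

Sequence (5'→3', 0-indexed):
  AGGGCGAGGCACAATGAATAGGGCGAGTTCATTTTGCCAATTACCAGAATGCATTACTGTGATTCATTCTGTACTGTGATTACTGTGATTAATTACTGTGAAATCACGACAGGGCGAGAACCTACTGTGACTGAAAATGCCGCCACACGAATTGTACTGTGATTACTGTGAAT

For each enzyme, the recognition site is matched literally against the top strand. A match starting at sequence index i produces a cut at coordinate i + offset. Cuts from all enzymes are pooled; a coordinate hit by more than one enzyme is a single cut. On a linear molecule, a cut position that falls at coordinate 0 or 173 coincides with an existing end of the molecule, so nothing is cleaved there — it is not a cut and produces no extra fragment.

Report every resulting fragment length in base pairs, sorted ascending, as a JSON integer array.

[2,2,4,6,6,7,9,9,9,10,10,12,13,13,14,15,16,16]

Site scan:
  PtaV CCGCCAC/3: at [139] ⇒ [142]
  IvoVI GAAT/0: at [15, 46, 148, 169] ⇒ [15, 46, 148, 169]
  YnoI TCATT/2: at [28, 63] ⇒ [30, 65]
  JekI TACTGTGA/4: at [54, 71, 80, 93, 122, 154, 163] ⇒ [58, 75, 84, 97, 126, 158, 167]
  OquV AGGGCGAG/2: at [0, 19, 110] ⇒ [2, 21, 112]

All cut coordinates (distinct, sorted): [2, 15, 21, 30, 46, 58, 65, 75, 84, 97, 112, 126, 142, 148, 158, 167, 169]

Fragments:
  [0,2): 2 bp
  [2,15): 13 bp
  [15,21): 6 bp
  [21,30): 9 bp
  [30,46): 16 bp
  [46,58): 12 bp
  [58,65): 7 bp
  [65,75): 10 bp
  [75,84): 9 bp
  [84,97): 13 bp
  [97,112): 15 bp
  [112,126): 14 bp
  [126,142): 16 bp
  [142,148): 6 bp
  [148,158): 10 bp
  [158,167): 9 bp
  [167,169): 2 bp
  [169,173): 4 bp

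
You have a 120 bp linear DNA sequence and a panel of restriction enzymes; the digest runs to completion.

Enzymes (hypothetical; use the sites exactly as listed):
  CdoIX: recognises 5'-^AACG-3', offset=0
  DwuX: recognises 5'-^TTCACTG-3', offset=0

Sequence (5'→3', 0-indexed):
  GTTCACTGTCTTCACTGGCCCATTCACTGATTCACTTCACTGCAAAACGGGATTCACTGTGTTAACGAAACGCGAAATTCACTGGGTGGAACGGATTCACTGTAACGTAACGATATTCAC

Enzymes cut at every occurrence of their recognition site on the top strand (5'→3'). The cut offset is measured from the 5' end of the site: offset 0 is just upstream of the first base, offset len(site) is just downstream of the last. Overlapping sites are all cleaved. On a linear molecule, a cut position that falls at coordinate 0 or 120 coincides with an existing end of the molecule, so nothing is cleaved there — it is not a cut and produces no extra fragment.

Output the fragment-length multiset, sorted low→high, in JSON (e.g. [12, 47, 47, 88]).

Per-enzyme occurrences:
  CdoIX (AACG, off=0): starts [45, 63, 68, 89, 103, 108] → cuts [45, 63, 68, 89, 103, 108]
  DwuX (TTCACTG, off=0): starts [1, 10, 22, 35, 52, 77, 95] → cuts [1, 10, 22, 35, 52, 77, 95]

All cut coordinates (distinct, sorted): [1, 10, 22, 35, 45, 52, 63, 68, 77, 89, 95, 103, 108]

Fragments:
  [0,1): 1 bp
  [1,10): 9 bp
  [10,22): 12 bp
  [22,35): 13 bp
  [35,45): 10 bp
  [45,52): 7 bp
  [52,63): 11 bp
  [63,68): 5 bp
  [68,77): 9 bp
  [77,89): 12 bp
  [89,95): 6 bp
  [95,103): 8 bp
  [103,108): 5 bp
  [108,120): 12 bp

[1,5,5,6,7,8,9,9,10,11,12,12,12,13]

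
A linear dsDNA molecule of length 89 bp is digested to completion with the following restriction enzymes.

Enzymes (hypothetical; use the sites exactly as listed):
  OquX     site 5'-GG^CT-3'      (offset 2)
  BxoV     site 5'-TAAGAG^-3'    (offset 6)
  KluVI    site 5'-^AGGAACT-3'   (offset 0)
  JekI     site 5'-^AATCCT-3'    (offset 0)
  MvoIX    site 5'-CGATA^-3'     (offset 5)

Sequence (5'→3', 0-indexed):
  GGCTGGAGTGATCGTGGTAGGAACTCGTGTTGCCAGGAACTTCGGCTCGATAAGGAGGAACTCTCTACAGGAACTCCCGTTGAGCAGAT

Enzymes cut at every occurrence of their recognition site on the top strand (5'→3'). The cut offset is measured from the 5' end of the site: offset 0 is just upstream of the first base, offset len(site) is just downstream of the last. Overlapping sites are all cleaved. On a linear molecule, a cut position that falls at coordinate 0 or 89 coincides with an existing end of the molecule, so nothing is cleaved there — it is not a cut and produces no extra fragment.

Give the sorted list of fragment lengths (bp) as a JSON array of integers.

Scan for sites:
  OquX GGCT/2: at [0, 43] ⇒ [2, 45]
  BxoV (TAAGAG, off=6): no sites
  KluVI AGGAACT/0: at [18, 34, 55, 68] ⇒ [18, 34, 55, 68]
  JekI (AATCCT, off=0): no sites
  MvoIX CGATA/5: at [47] ⇒ [52]

All cut coordinates (distinct, sorted): [2, 18, 34, 45, 52, 55, 68]

Fragment lengths:
  [0,2): 2 bp
  [2,18): 16 bp
  [18,34): 16 bp
  [34,45): 11 bp
  [45,52): 7 bp
  [52,55): 3 bp
  [55,68): 13 bp
  [68,89): 21 bp

[2,3,7,11,13,16,16,21]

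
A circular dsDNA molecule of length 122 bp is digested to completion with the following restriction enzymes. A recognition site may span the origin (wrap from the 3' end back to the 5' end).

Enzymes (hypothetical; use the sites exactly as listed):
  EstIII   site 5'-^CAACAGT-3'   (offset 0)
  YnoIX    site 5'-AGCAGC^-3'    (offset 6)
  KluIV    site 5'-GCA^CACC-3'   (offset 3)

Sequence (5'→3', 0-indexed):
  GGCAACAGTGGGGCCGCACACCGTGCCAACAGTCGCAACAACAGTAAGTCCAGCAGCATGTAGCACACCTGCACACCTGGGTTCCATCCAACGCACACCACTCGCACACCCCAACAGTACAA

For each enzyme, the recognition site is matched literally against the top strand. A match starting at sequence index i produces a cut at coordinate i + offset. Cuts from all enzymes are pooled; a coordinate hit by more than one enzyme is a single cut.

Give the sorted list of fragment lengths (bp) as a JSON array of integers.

Per-enzyme occurrences:
  EstIII CAACAGT/0: at [2, 26, 38, 111] ⇒ [2, 26, 38, 111]
  YnoIX AGCAGC/6: at [51] ⇒ [57]
  KluIV GCACACC/3: at [15, 62, 70, 92, 103] ⇒ [18, 65, 73, 95, 106]

All cut coordinates (distinct, sorted): [2, 18, 26, 38, 57, 65, 73, 95, 106, 111]

Fragment lengths:
  2→18: 16 bp
  18→26: 8 bp
  26→38: 12 bp
  38→57: 19 bp
  57→65: 8 bp
  65→73: 8 bp
  73→95: 22 bp
  95→106: 11 bp
  106→111: 5 bp
  111→2 (wrap): 122-111+2 = 13 bp

[5,8,8,8,11,12,13,16,19,22]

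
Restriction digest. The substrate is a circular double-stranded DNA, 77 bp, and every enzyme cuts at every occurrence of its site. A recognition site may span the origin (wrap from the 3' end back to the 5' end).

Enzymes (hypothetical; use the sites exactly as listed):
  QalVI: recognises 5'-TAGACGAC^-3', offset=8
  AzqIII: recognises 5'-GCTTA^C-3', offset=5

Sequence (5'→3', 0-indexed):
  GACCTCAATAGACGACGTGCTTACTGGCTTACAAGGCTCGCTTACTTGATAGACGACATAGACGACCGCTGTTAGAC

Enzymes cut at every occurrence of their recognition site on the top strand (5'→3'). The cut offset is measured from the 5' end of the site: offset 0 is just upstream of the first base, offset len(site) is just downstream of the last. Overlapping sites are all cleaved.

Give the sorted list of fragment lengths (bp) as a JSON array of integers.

[7,8,9,13,13,13,14]

Scan for sites:
  QalVI (TAGACGAC, off=8): starts [8, 49, 58, 72] → cuts [3, 16, 57, 66]
  AzqIII (GCTTAC, off=5): starts [18, 26, 39] → cuts [23, 31, 44]

All cut coordinates (distinct, sorted): [3, 16, 23, 31, 44, 57, 66]

Fragments:
  3→16: 13 bp
  16→23: 7 bp
  23→31: 8 bp
  31→44: 13 bp
  44→57: 13 bp
  57→66: 9 bp
  66→3 (wrap): 77-66+3 = 14 bp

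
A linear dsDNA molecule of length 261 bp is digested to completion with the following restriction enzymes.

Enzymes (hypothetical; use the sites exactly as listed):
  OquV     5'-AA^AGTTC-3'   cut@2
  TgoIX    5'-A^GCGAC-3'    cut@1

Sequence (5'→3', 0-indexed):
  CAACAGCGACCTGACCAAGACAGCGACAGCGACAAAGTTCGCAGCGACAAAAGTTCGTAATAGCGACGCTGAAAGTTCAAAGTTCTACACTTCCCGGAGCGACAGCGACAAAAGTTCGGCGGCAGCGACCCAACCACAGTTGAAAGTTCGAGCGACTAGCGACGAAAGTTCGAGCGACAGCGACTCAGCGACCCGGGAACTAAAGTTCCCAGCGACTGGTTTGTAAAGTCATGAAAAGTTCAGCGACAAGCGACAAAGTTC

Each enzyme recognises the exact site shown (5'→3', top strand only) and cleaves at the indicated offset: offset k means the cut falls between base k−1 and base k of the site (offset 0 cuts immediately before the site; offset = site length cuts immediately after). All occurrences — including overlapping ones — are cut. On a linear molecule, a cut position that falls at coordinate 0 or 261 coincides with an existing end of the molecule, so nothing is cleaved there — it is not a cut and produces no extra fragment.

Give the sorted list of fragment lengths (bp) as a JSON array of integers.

[5,5,6,6,6,6,7,7,7,7,7,7,7,8,8,8,8,8,8,11,11,12,16,17,18,20,25]

Site scan:
  OquV AAAGTTC/2: at [33, 49, 71, 78, 110, 142, 164, 201, 234, 254] ⇒ [35, 51, 73, 80, 112, 144, 166, 203, 236, 256]
  TgoIX AGCGAC/1: at [4, 21, 27, 42, 61, 97, 103, 123, 150, 157, 172, 178, 186, 210, 241, 248] ⇒ [5, 22, 28, 43, 62, 98, 104, 124, 151, 158, 173, 179, 187, 211, 242, 249]

Pooled cuts: [5, 22, 28, 35, 43, 51, 62, 73, 80, 98, 104, 112, 124, 144, 151, 158, 166, 173, 179, 187, 203, 211, 236, 242, 249, 256]

Fragment lengths:
  [0,5): 5 bp
  [5,22): 17 bp
  [22,28): 6 bp
  [28,35): 7 bp
  [35,43): 8 bp
  [43,51): 8 bp
  [51,62): 11 bp
  [62,73): 11 bp
  [73,80): 7 bp
  [80,98): 18 bp
  [98,104): 6 bp
  [104,112): 8 bp
  [112,124): 12 bp
  [124,144): 20 bp
  [144,151): 7 bp
  [151,158): 7 bp
  [158,166): 8 bp
  [166,173): 7 bp
  [173,179): 6 bp
  [179,187): 8 bp
  [187,203): 16 bp
  [203,211): 8 bp
  [211,236): 25 bp
  [236,242): 6 bp
  [242,249): 7 bp
  [249,256): 7 bp
  [256,261): 5 bp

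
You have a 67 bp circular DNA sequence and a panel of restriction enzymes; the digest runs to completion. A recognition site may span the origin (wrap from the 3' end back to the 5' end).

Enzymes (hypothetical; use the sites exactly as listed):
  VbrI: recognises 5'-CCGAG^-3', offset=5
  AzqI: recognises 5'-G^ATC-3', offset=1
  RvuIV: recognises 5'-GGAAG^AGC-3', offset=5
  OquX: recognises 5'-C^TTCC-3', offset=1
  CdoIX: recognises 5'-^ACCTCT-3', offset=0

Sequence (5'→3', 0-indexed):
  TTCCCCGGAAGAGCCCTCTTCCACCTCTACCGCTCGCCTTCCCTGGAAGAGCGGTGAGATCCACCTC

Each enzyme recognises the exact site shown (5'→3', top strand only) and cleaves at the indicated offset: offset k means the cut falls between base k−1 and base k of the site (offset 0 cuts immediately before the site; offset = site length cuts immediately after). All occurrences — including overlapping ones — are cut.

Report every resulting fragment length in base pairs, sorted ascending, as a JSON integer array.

Scan for sites:
  VbrI (CCGAG, off=5): no sites
  AzqI (GATC, off=1): starts [57] → cuts [58]
  RvuIV (GGAAGAGC, off=5): starts [6, 44] → cuts [11, 49]
  OquX (CTTCC, off=1): starts [17, 37, 66] → cuts [0, 18, 38]
  CdoIX (ACCTCT, off=0): starts [22, 62] → cuts [22, 62]

Pooled cuts: [0, 11, 18, 22, 38, 49, 58, 62]

Fragments:
  0→11: 11 bp
  11→18: 7 bp
  18→22: 4 bp
  22→38: 16 bp
  38→49: 11 bp
  49→58: 9 bp
  58→62: 4 bp
  62→0 (wrap): 67-62+0 = 5 bp

[4,4,5,7,9,11,11,16]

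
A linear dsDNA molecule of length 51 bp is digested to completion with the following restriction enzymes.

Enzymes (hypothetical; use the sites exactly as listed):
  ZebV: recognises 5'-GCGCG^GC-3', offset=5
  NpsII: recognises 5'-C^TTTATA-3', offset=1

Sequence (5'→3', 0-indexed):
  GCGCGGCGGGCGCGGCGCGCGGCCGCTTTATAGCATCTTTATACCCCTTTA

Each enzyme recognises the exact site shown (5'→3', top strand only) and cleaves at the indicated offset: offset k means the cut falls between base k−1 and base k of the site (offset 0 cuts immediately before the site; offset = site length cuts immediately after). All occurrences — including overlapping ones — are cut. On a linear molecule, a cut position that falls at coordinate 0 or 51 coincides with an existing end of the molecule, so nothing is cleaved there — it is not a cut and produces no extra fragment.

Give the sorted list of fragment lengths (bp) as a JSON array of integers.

Site scan:
  ZebV (GCGCGGC, off=5): starts [0, 9, 16] → cuts [5, 14, 21]
  NpsII (CTTTATA, off=1): starts [25, 36] → cuts [26, 37]

All cut coordinates (distinct, sorted): [5, 14, 21, 26, 37]

Fragments:
  [0,5): 5 bp
  [5,14): 9 bp
  [14,21): 7 bp
  [21,26): 5 bp
  [26,37): 11 bp
  [37,51): 14 bp

[5,5,7,9,11,14]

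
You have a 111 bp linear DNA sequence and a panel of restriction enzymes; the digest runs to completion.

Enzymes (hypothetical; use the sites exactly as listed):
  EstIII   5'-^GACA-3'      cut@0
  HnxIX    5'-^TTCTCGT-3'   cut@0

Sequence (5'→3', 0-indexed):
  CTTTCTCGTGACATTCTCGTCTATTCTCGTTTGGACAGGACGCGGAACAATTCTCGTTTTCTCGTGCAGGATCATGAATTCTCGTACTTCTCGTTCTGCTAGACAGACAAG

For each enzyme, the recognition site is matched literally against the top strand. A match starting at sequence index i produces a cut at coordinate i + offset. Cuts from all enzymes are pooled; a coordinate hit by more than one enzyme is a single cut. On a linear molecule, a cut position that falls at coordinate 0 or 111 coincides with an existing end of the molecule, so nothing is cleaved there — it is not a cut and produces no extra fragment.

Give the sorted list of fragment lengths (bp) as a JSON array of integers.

Scan for sites:
  EstIII GACA/0: at [9, 33, 101, 105] ⇒ [9, 33, 101, 105]
  HnxIX TTCTCGT/0: at [2, 13, 23, 50, 58, 78, 87] ⇒ [2, 13, 23, 50, 58, 78, 87]

Pooled cuts: [2, 9, 13, 23, 33, 50, 58, 78, 87, 101, 105]

Fragments:
  [0,2): 2 bp
  [2,9): 7 bp
  [9,13): 4 bp
  [13,23): 10 bp
  [23,33): 10 bp
  [33,50): 17 bp
  [50,58): 8 bp
  [58,78): 20 bp
  [78,87): 9 bp
  [87,101): 14 bp
  [101,105): 4 bp
  [105,111): 6 bp

[2,4,4,6,7,8,9,10,10,14,17,20]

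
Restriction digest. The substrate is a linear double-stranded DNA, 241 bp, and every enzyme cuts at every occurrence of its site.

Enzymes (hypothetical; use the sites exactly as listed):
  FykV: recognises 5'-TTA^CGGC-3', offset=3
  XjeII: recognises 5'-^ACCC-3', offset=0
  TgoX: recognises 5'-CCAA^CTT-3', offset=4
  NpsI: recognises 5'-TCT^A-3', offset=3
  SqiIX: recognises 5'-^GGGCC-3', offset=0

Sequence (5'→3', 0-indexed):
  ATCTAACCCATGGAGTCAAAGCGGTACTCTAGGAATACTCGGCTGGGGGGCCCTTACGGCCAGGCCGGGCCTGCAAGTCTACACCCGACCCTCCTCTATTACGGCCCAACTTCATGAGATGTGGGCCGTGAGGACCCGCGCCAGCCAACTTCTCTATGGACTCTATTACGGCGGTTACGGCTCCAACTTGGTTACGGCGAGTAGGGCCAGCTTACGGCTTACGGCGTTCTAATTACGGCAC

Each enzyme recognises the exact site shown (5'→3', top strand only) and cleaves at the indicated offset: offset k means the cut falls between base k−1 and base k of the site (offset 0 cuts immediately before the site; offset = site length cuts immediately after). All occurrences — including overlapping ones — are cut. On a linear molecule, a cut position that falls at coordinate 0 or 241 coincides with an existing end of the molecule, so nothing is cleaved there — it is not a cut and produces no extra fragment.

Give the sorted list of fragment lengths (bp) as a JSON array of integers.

Site scan:
  FykV (TTACGGC, off=3): starts [53, 98, 165, 174, 191, 211, 218, 232] → cuts [56, 101, 168, 177, 194, 214, 221, 235]
  XjeII (ACCC, off=0): starts [5, 82, 87, 133] → cuts [5, 82, 87, 133]
  TgoX (CCAACTT, off=4): starts [105, 144, 182] → cuts [109, 148, 186]
  NpsI (TCTA, off=3): starts [1, 27, 77, 94, 152, 161, 227] → cuts [4, 30, 80, 97, 155, 164, 230]
  SqiIX (GGGCC, off=0): starts [47, 66, 122, 203] → cuts [47, 66, 122, 203]

Pooled cuts: [4, 5, 30, 47, 56, 66, 80, 82, 87, 97, 101, 109, 122, 133, 148, 155, 164, 168, 177, 186, 194, 203, 214, 221, 230, 235]

Fragments:
  [0,4): 4 bp
  [4,5): 1 bp
  [5,30): 25 bp
  [30,47): 17 bp
  [47,56): 9 bp
  [56,66): 10 bp
  [66,80): 14 bp
  [80,82): 2 bp
  [82,87): 5 bp
  [87,97): 10 bp
  [97,101): 4 bp
  [101,109): 8 bp
  [109,122): 13 bp
  [122,133): 11 bp
  [133,148): 15 bp
  [148,155): 7 bp
  [155,164): 9 bp
  [164,168): 4 bp
  [168,177): 9 bp
  [177,186): 9 bp
  [186,194): 8 bp
  [194,203): 9 bp
  [203,214): 11 bp
  [214,221): 7 bp
  [221,230): 9 bp
  [230,235): 5 bp
  [235,241): 6 bp

[1,2,4,4,4,5,5,6,7,7,8,8,9,9,9,9,9,9,10,10,11,11,13,14,15,17,25]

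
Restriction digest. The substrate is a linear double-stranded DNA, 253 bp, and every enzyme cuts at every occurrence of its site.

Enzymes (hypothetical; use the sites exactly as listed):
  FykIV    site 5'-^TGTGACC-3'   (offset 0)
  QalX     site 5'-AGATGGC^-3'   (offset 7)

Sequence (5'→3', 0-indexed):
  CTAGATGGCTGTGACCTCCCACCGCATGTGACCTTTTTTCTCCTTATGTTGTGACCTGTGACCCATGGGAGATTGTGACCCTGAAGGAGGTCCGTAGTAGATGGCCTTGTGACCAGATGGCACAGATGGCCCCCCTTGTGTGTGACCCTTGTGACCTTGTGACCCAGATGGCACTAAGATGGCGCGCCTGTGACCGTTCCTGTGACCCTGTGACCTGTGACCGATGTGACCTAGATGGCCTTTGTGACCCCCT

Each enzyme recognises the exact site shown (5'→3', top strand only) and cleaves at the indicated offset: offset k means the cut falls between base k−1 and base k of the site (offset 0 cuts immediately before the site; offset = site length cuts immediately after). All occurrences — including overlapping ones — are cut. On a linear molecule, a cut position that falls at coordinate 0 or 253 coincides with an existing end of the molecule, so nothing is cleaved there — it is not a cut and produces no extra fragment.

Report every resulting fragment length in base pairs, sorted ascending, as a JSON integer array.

Scan for sites:
  FykIV (TGTGACC, off=0): starts [9, 26, 49, 56, 73, 107, 140, 149, 157, 188, 200, 208, 215, 224, 242] → cuts [9, 26, 49, 56, 73, 107, 140, 149, 157, 188, 200, 208, 215, 224, 242]
  QalX (AGATGGC, off=7): starts [2, 98, 114, 123, 165, 176, 232] → cuts [9, 105, 121, 130, 172, 183, 239]

Pooled cuts: [9, 26, 49, 56, 73, 105, 107, 121, 130, 140, 149, 157, 172, 183, 188, 200, 208, 215, 224, 239, 242]

Fragments:
  [0,9): 9 bp
  [9,26): 17 bp
  [26,49): 23 bp
  [49,56): 7 bp
  [56,73): 17 bp
  [73,105): 32 bp
  [105,107): 2 bp
  [107,121): 14 bp
  [121,130): 9 bp
  [130,140): 10 bp
  [140,149): 9 bp
  [149,157): 8 bp
  [157,172): 15 bp
  [172,183): 11 bp
  [183,188): 5 bp
  [188,200): 12 bp
  [200,208): 8 bp
  [208,215): 7 bp
  [215,224): 9 bp
  [224,239): 15 bp
  [239,242): 3 bp
  [242,253): 11 bp

[2,3,5,7,7,8,8,9,9,9,9,10,11,11,12,14,15,15,17,17,23,32]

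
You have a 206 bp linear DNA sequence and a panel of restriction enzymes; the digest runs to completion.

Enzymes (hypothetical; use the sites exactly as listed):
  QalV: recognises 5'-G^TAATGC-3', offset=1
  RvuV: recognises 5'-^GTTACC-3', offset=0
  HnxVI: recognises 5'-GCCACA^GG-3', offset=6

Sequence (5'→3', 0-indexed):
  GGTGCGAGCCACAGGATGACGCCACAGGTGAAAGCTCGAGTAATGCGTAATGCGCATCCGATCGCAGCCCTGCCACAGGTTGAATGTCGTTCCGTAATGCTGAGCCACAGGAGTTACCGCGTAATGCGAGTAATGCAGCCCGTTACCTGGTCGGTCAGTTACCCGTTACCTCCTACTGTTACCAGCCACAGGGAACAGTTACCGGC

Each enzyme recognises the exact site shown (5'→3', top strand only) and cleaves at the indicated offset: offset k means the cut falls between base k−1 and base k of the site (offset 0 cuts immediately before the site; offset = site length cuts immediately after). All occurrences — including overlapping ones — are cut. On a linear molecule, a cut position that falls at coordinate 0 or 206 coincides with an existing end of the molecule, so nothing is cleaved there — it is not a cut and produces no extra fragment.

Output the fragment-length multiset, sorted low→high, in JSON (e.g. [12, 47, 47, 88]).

Site scan:
  QalV (GTAATGC, off=1): starts [39, 46, 93, 120, 129] → cuts [40, 47, 94, 121, 130]
  RvuV (GTTACC, off=0): starts [112, 141, 157, 164, 177, 197] → cuts [112, 141, 157, 164, 177, 197]
  HnxVI (GCCACAGG, off=6): starts [7, 20, 71, 103, 184] → cuts [13, 26, 77, 109, 190]

All cut coordinates (distinct, sorted): [13, 26, 40, 47, 77, 94, 109, 112, 121, 130, 141, 157, 164, 177, 190, 197]

Fragments:
  [0,13): 13 bp
  [13,26): 13 bp
  [26,40): 14 bp
  [40,47): 7 bp
  [47,77): 30 bp
  [77,94): 17 bp
  [94,109): 15 bp
  [109,112): 3 bp
  [112,121): 9 bp
  [121,130): 9 bp
  [130,141): 11 bp
  [141,157): 16 bp
  [157,164): 7 bp
  [164,177): 13 bp
  [177,190): 13 bp
  [190,197): 7 bp
  [197,206): 9 bp

[3,7,7,7,9,9,9,11,13,13,13,13,14,15,16,17,30]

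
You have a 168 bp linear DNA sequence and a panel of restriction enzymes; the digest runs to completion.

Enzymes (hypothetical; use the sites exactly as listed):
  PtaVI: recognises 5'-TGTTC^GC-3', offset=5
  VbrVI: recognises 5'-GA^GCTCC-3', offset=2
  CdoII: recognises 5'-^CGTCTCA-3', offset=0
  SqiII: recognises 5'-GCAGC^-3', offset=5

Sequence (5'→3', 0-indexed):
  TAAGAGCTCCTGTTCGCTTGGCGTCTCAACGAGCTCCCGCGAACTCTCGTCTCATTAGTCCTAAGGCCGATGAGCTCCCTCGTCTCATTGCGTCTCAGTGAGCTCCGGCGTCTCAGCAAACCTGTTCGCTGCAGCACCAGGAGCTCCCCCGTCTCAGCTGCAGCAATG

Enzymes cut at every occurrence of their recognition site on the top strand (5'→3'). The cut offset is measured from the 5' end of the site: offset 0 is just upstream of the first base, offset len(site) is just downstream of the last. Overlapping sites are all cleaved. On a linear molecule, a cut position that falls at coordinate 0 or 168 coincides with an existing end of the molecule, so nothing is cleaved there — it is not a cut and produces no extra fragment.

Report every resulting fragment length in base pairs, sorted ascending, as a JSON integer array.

[4,5,6,7,7,7,7,8,10,10,11,11,15,15,19,26]

Site scan:
  PtaVI (TGTTCGC, off=5): starts [10, 122] → cuts [15, 127]
  VbrVI (GAGCTCC, off=2): starts [3, 30, 71, 99, 140] → cuts [5, 32, 73, 101, 142]
  CdoII (CGTCTCA, off=0): starts [21, 47, 80, 90, 108, 149] → cuts [21, 47, 80, 90, 108, 149]
  SqiII (GCAGC, off=5): starts [130, 159] → cuts [135, 164]

Pooled cuts: [5, 15, 21, 32, 47, 73, 80, 90, 101, 108, 127, 135, 142, 149, 164]

Fragments:
  [0,5): 5 bp
  [5,15): 10 bp
  [15,21): 6 bp
  [21,32): 11 bp
  [32,47): 15 bp
  [47,73): 26 bp
  [73,80): 7 bp
  [80,90): 10 bp
  [90,101): 11 bp
  [101,108): 7 bp
  [108,127): 19 bp
  [127,135): 8 bp
  [135,142): 7 bp
  [142,149): 7 bp
  [149,164): 15 bp
  [164,168): 4 bp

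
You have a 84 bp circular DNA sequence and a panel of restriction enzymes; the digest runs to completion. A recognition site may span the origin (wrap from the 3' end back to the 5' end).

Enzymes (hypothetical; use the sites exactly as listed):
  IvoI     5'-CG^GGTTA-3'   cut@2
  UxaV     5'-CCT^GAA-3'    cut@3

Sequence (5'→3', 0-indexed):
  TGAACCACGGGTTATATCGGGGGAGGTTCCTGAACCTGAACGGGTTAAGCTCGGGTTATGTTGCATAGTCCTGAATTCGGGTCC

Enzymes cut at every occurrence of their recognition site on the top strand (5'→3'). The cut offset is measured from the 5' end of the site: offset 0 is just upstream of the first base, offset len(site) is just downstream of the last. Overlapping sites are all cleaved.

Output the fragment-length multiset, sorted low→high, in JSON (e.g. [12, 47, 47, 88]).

Scan for sites:
  IvoI (CGGGTTA, off=2): starts [7, 40, 51] → cuts [9, 42, 53]
  UxaV (CCTGAA, off=3): starts [28, 34, 69, 82] → cuts [1, 31, 37, 72]

Pooled cuts: [1, 9, 31, 37, 42, 53, 72]

Fragment lengths:
  1→9: 8 bp
  9→31: 22 bp
  31→37: 6 bp
  37→42: 5 bp
  42→53: 11 bp
  53→72: 19 bp
  72→1 (wrap): 84-72+1 = 13 bp

[5,6,8,11,13,19,22]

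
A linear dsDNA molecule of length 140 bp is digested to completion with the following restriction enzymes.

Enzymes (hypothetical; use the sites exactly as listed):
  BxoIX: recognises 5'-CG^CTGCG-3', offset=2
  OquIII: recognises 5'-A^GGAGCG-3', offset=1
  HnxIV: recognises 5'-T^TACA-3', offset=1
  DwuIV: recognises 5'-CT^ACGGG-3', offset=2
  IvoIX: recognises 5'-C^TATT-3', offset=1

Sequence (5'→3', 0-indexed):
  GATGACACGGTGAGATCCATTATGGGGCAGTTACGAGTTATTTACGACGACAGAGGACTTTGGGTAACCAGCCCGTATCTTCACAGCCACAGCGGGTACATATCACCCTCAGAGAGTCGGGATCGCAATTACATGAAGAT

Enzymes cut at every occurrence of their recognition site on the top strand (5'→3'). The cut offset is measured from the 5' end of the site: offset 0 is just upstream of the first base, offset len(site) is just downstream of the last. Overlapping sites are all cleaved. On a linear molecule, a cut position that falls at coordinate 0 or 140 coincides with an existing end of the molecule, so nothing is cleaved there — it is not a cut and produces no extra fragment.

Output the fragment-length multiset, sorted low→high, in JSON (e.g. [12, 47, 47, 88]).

Scan for sites:
  BxoIX (CGCTGCG, off=2): no sites
  OquIII (AGGAGCG, off=1): no sites
  HnxIV (TTACA, off=1): starts [128] → cuts [129]
  DwuIV (CTACGGG, off=2): no sites
  IvoIX (CTATT, off=1): no sites

All cut coordinates (distinct, sorted): [129]

Fragment lengths:
  [0,129): 129 bp
  [129,140): 11 bp

[11,129]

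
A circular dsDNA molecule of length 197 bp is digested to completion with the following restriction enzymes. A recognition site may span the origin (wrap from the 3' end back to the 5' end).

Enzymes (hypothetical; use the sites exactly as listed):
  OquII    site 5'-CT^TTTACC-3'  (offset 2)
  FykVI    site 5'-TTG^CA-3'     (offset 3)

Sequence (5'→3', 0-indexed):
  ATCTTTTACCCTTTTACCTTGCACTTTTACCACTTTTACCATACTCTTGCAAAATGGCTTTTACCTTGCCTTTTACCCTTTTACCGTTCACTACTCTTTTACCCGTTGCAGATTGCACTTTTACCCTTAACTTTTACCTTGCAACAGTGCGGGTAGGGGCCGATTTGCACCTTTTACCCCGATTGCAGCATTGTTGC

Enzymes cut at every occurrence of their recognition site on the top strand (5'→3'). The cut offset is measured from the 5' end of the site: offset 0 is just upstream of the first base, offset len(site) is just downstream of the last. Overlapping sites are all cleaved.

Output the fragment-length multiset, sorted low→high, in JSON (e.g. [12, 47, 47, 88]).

Site scan:
  OquII (CTTTTACC, off=2): starts [2, 10, 23, 32, 57, 69, 77, 95, 117, 130, 170] → cuts [4, 12, 25, 34, 59, 71, 79, 97, 119, 132, 172]
  FykVI (TTGCA, off=3): starts [18, 46, 105, 112, 138, 164, 182, 193] → cuts [21, 49, 108, 115, 141, 167, 185, 196]

All cut coordinates (distinct, sorted): [4, 12, 21, 25, 34, 49, 59, 71, 79, 97, 108, 115, 119, 132, 141, 167, 172, 185, 196]

Fragment lengths:
  4→12: 8 bp
  12→21: 9 bp
  21→25: 4 bp
  25→34: 9 bp
  34→49: 15 bp
  49→59: 10 bp
  59→71: 12 bp
  71→79: 8 bp
  79→97: 18 bp
  97→108: 11 bp
  108→115: 7 bp
  115→119: 4 bp
  119→132: 13 bp
  132→141: 9 bp
  141→167: 26 bp
  167→172: 5 bp
  172→185: 13 bp
  185→196: 11 bp
  196→4 (wrap): 197-196+4 = 5 bp

[4,4,5,5,7,8,8,9,9,9,10,11,11,12,13,13,15,18,26]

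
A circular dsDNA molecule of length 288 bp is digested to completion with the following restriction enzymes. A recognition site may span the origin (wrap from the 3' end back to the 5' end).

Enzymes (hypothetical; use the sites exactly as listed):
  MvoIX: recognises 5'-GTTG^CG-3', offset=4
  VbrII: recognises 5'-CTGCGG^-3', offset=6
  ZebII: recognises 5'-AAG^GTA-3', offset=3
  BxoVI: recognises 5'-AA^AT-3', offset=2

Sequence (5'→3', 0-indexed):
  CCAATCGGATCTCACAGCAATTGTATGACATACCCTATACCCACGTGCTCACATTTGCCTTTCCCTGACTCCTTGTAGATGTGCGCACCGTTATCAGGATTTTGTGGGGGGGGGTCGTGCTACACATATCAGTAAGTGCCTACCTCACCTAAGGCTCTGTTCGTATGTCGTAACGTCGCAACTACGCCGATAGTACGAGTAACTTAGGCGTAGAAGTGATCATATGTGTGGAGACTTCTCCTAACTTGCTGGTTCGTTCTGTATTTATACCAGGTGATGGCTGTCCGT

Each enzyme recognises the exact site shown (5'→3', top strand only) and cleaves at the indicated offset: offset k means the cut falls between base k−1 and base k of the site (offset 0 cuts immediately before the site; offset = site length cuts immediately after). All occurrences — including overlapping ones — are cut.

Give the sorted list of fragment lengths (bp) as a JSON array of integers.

Per-enzyme occurrences:
  MvoIX (GTTGCG, off=4): no sites
  VbrII (CTGCGG, off=6): no sites
  ZebII (AAGGTA, off=3): no sites
  BxoVI (AAAT, off=2): no sites

All cut coordinates (distinct, sorted): ∅

Fragment lengths:
  no cuts → one circular fragment of 288 bp

[288]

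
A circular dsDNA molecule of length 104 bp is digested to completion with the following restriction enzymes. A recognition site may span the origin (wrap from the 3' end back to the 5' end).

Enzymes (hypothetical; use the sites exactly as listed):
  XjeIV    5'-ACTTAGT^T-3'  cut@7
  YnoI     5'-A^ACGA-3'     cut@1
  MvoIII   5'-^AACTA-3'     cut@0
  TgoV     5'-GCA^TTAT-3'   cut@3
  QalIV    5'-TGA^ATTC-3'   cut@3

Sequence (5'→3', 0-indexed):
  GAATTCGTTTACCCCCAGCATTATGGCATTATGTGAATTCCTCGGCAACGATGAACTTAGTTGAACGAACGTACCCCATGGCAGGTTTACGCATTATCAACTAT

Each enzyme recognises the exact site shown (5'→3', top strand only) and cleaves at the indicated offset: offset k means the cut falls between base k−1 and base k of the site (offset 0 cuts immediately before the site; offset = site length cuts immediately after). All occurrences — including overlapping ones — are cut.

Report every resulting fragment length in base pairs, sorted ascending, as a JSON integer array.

[3,5,8,8,8,11,14,18,29]

Per-enzyme occurrences:
  XjeIV (ACTTAGTT, off=7): starts [54] → cuts [61]
  YnoI (AACGA, off=1): starts [46, 63] → cuts [47, 64]
  MvoIII (AACTA, off=0): starts [98] → cuts [98]
  TgoV (GCATTAT, off=3): starts [17, 25, 90] → cuts [20, 28, 93]
  QalIV (TGAATTC, off=3): starts [33, 103] → cuts [2, 36]

Pooled cuts: [2, 20, 28, 36, 47, 61, 64, 93, 98]

Fragment lengths:
  2→20: 18 bp
  20→28: 8 bp
  28→36: 8 bp
  36→47: 11 bp
  47→61: 14 bp
  61→64: 3 bp
  64→93: 29 bp
  93→98: 5 bp
  98→2 (wrap): 104-98+2 = 8 bp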